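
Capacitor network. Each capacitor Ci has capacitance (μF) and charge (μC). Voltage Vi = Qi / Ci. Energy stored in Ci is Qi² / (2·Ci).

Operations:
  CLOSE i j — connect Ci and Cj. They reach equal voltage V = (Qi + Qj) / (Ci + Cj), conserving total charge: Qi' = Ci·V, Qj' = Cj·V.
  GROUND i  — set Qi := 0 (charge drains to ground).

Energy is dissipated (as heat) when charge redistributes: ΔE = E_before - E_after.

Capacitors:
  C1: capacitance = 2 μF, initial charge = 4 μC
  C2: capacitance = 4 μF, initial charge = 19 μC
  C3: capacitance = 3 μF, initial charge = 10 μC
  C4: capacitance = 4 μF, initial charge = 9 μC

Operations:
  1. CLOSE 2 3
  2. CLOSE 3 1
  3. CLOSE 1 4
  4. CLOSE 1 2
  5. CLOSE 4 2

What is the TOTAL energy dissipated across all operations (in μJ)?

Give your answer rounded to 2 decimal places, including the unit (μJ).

Initial: C1(2μF, Q=4μC, V=2.00V), C2(4μF, Q=19μC, V=4.75V), C3(3μF, Q=10μC, V=3.33V), C4(4μF, Q=9μC, V=2.25V)
Op 1: CLOSE 2-3: Q_total=29.00, C_total=7.00, V=4.14; Q2=16.57, Q3=12.43; dissipated=1.720
Op 2: CLOSE 3-1: Q_total=16.43, C_total=5.00, V=3.29; Q3=9.86, Q1=6.57; dissipated=2.755
Op 3: CLOSE 1-4: Q_total=15.57, C_total=6.00, V=2.60; Q1=5.19, Q4=10.38; dissipated=0.715
Op 4: CLOSE 1-2: Q_total=21.76, C_total=6.00, V=3.63; Q1=7.25, Q2=14.51; dissipated=1.597
Op 5: CLOSE 4-2: Q_total=24.89, C_total=8.00, V=3.11; Q4=12.44, Q2=12.44; dissipated=1.064
Total dissipated: 7.852 μJ

Answer: 7.85 μJ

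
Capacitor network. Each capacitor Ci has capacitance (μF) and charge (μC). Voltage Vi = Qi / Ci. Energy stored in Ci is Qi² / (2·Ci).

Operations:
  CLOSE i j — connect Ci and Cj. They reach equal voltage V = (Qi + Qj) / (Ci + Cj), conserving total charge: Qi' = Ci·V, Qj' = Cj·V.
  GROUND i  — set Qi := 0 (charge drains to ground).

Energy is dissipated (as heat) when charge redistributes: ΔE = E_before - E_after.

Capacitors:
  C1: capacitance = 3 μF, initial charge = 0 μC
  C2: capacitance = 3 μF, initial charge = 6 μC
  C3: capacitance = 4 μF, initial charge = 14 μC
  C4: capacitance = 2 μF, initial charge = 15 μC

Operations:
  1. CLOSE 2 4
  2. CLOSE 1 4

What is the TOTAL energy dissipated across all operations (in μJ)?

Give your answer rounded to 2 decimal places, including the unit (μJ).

Initial: C1(3μF, Q=0μC, V=0.00V), C2(3μF, Q=6μC, V=2.00V), C3(4μF, Q=14μC, V=3.50V), C4(2μF, Q=15μC, V=7.50V)
Op 1: CLOSE 2-4: Q_total=21.00, C_total=5.00, V=4.20; Q2=12.60, Q4=8.40; dissipated=18.150
Op 2: CLOSE 1-4: Q_total=8.40, C_total=5.00, V=1.68; Q1=5.04, Q4=3.36; dissipated=10.584
Total dissipated: 28.734 μJ

Answer: 28.73 μJ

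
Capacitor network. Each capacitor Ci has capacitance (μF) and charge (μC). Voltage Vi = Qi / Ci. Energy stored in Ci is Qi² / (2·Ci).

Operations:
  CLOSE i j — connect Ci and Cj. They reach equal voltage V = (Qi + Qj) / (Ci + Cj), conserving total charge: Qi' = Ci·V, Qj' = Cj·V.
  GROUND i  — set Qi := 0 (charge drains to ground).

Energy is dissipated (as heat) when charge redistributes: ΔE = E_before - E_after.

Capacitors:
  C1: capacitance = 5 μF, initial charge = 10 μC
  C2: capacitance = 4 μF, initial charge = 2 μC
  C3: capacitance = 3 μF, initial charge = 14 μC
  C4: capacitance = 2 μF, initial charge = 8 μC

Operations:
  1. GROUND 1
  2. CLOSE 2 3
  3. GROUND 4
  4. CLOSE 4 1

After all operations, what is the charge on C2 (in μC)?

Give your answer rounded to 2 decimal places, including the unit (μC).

Answer: 9.14 μC

Derivation:
Initial: C1(5μF, Q=10μC, V=2.00V), C2(4μF, Q=2μC, V=0.50V), C3(3μF, Q=14μC, V=4.67V), C4(2μF, Q=8μC, V=4.00V)
Op 1: GROUND 1: Q1=0; energy lost=10.000
Op 2: CLOSE 2-3: Q_total=16.00, C_total=7.00, V=2.29; Q2=9.14, Q3=6.86; dissipated=14.881
Op 3: GROUND 4: Q4=0; energy lost=16.000
Op 4: CLOSE 4-1: Q_total=0.00, C_total=7.00, V=0.00; Q4=0.00, Q1=0.00; dissipated=0.000
Final charges: Q1=0.00, Q2=9.14, Q3=6.86, Q4=0.00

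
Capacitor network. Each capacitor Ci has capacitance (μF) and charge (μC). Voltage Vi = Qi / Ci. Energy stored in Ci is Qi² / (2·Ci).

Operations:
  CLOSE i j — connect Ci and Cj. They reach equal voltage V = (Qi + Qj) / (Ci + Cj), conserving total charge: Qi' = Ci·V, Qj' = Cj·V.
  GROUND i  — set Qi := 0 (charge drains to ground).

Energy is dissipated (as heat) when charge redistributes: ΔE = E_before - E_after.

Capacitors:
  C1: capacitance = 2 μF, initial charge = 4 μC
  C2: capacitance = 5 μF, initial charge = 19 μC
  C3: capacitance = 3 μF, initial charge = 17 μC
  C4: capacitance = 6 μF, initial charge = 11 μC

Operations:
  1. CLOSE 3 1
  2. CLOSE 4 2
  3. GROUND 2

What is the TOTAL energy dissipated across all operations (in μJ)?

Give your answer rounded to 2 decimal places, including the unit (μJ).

Answer: 31.94 μJ

Derivation:
Initial: C1(2μF, Q=4μC, V=2.00V), C2(5μF, Q=19μC, V=3.80V), C3(3μF, Q=17μC, V=5.67V), C4(6μF, Q=11μC, V=1.83V)
Op 1: CLOSE 3-1: Q_total=21.00, C_total=5.00, V=4.20; Q3=12.60, Q1=8.40; dissipated=8.067
Op 2: CLOSE 4-2: Q_total=30.00, C_total=11.00, V=2.73; Q4=16.36, Q2=13.64; dissipated=5.274
Op 3: GROUND 2: Q2=0; energy lost=18.595
Total dissipated: 31.936 μJ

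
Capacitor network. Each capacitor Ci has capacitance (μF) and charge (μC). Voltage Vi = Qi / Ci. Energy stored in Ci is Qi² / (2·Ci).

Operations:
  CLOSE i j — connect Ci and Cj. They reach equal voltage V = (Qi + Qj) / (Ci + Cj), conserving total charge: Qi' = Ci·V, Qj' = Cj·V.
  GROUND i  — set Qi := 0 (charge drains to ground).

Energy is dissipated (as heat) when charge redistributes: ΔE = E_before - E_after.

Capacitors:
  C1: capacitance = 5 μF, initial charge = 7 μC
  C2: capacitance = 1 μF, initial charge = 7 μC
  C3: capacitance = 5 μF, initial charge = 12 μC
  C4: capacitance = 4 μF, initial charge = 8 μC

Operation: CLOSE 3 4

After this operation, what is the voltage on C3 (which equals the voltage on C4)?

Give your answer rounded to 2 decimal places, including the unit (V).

Answer: 2.22 V

Derivation:
Initial: C1(5μF, Q=7μC, V=1.40V), C2(1μF, Q=7μC, V=7.00V), C3(5μF, Q=12μC, V=2.40V), C4(4μF, Q=8μC, V=2.00V)
Op 1: CLOSE 3-4: Q_total=20.00, C_total=9.00, V=2.22; Q3=11.11, Q4=8.89; dissipated=0.178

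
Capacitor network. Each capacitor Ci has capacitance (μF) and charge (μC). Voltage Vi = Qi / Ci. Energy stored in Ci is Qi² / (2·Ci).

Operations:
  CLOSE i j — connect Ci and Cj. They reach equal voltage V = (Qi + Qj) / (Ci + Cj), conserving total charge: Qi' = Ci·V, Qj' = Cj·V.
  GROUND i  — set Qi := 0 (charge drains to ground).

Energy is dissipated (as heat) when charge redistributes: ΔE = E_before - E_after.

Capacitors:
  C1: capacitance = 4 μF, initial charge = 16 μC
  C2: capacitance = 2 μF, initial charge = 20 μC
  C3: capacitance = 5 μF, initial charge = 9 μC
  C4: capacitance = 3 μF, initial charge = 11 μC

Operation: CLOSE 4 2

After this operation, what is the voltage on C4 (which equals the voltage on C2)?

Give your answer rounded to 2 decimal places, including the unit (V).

Answer: 6.20 V

Derivation:
Initial: C1(4μF, Q=16μC, V=4.00V), C2(2μF, Q=20μC, V=10.00V), C3(5μF, Q=9μC, V=1.80V), C4(3μF, Q=11μC, V=3.67V)
Op 1: CLOSE 4-2: Q_total=31.00, C_total=5.00, V=6.20; Q4=18.60, Q2=12.40; dissipated=24.067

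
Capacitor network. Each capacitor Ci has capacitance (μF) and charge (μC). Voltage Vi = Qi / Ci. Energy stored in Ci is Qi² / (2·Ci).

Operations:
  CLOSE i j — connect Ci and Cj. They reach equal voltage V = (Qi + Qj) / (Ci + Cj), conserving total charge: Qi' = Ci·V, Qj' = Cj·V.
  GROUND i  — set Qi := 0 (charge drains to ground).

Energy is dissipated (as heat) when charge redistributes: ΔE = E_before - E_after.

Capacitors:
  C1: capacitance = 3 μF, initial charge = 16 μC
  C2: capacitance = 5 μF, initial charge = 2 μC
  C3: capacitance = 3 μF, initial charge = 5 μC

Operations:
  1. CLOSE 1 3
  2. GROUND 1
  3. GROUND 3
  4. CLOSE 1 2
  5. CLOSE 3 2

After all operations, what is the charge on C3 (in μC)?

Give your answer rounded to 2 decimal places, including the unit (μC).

Answer: 0.47 μC

Derivation:
Initial: C1(3μF, Q=16μC, V=5.33V), C2(5μF, Q=2μC, V=0.40V), C3(3μF, Q=5μC, V=1.67V)
Op 1: CLOSE 1-3: Q_total=21.00, C_total=6.00, V=3.50; Q1=10.50, Q3=10.50; dissipated=10.083
Op 2: GROUND 1: Q1=0; energy lost=18.375
Op 3: GROUND 3: Q3=0; energy lost=18.375
Op 4: CLOSE 1-2: Q_total=2.00, C_total=8.00, V=0.25; Q1=0.75, Q2=1.25; dissipated=0.150
Op 5: CLOSE 3-2: Q_total=1.25, C_total=8.00, V=0.16; Q3=0.47, Q2=0.78; dissipated=0.059
Final charges: Q1=0.75, Q2=0.78, Q3=0.47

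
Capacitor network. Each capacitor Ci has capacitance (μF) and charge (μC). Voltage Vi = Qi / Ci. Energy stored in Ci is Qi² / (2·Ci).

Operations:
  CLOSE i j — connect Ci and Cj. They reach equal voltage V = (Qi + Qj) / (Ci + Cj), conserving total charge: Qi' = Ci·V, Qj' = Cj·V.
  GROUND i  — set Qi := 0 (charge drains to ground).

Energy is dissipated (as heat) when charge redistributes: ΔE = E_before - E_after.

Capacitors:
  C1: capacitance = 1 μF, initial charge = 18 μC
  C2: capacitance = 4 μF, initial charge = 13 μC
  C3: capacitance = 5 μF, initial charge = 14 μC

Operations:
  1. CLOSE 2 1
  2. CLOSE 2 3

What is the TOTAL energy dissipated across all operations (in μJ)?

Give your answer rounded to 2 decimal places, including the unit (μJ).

Answer: 99.87 μJ

Derivation:
Initial: C1(1μF, Q=18μC, V=18.00V), C2(4μF, Q=13μC, V=3.25V), C3(5μF, Q=14μC, V=2.80V)
Op 1: CLOSE 2-1: Q_total=31.00, C_total=5.00, V=6.20; Q2=24.80, Q1=6.20; dissipated=87.025
Op 2: CLOSE 2-3: Q_total=38.80, C_total=9.00, V=4.31; Q2=17.24, Q3=21.56; dissipated=12.844
Total dissipated: 99.869 μJ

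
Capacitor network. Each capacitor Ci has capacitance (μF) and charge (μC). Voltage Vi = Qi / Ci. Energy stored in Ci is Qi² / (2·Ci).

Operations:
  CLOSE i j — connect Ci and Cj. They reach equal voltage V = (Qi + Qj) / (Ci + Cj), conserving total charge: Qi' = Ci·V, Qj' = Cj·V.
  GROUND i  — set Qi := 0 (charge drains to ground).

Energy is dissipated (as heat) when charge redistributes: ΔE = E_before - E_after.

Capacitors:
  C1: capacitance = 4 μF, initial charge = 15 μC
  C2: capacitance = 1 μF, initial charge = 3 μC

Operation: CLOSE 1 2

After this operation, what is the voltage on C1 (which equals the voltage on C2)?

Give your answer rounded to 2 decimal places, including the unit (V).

Initial: C1(4μF, Q=15μC, V=3.75V), C2(1μF, Q=3μC, V=3.00V)
Op 1: CLOSE 1-2: Q_total=18.00, C_total=5.00, V=3.60; Q1=14.40, Q2=3.60; dissipated=0.225

Answer: 3.60 V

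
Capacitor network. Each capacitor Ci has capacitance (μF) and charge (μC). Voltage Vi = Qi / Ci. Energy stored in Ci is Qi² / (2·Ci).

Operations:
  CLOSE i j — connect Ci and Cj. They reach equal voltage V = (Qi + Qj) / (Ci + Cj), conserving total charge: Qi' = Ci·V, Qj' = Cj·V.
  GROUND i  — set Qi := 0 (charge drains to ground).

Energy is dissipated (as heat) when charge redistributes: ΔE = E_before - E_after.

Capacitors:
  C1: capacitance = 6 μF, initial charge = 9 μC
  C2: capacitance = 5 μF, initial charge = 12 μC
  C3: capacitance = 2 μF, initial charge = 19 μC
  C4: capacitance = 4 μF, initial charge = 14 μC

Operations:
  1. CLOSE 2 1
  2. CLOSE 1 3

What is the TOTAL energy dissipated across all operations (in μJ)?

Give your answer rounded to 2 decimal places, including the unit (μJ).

Answer: 44.32 μJ

Derivation:
Initial: C1(6μF, Q=9μC, V=1.50V), C2(5μF, Q=12μC, V=2.40V), C3(2μF, Q=19μC, V=9.50V), C4(4μF, Q=14μC, V=3.50V)
Op 1: CLOSE 2-1: Q_total=21.00, C_total=11.00, V=1.91; Q2=9.55, Q1=11.45; dissipated=1.105
Op 2: CLOSE 1-3: Q_total=30.45, C_total=8.00, V=3.81; Q1=22.84, Q3=7.61; dissipated=43.216
Total dissipated: 44.321 μJ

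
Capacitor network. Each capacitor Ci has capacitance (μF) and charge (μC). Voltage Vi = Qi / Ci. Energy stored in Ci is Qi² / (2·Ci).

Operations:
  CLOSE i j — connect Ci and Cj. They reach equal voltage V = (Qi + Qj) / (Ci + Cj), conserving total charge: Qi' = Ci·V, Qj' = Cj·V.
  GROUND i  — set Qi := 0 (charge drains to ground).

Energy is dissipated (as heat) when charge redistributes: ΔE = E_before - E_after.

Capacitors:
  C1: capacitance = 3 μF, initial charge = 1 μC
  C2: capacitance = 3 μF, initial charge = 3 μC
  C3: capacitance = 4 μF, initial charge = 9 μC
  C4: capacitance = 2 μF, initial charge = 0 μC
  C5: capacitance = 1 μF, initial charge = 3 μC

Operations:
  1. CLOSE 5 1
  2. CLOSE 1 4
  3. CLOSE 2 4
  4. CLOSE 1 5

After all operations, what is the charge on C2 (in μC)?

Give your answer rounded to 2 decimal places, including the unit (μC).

Answer: 2.52 μC

Derivation:
Initial: C1(3μF, Q=1μC, V=0.33V), C2(3μF, Q=3μC, V=1.00V), C3(4μF, Q=9μC, V=2.25V), C4(2μF, Q=0μC, V=0.00V), C5(1μF, Q=3μC, V=3.00V)
Op 1: CLOSE 5-1: Q_total=4.00, C_total=4.00, V=1.00; Q5=1.00, Q1=3.00; dissipated=2.667
Op 2: CLOSE 1-4: Q_total=3.00, C_total=5.00, V=0.60; Q1=1.80, Q4=1.20; dissipated=0.600
Op 3: CLOSE 2-4: Q_total=4.20, C_total=5.00, V=0.84; Q2=2.52, Q4=1.68; dissipated=0.096
Op 4: CLOSE 1-5: Q_total=2.80, C_total=4.00, V=0.70; Q1=2.10, Q5=0.70; dissipated=0.060
Final charges: Q1=2.10, Q2=2.52, Q3=9.00, Q4=1.68, Q5=0.70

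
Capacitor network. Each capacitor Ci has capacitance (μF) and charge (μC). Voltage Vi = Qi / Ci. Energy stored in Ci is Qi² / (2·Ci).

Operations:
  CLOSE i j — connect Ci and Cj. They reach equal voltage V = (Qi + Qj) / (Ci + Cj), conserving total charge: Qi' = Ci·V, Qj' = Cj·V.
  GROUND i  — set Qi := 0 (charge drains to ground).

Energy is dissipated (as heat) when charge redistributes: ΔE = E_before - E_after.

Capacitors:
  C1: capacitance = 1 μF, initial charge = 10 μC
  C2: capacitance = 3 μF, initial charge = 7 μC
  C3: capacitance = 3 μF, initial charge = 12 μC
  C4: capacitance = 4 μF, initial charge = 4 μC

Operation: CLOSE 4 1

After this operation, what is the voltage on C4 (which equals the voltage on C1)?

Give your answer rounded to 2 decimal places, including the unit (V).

Initial: C1(1μF, Q=10μC, V=10.00V), C2(3μF, Q=7μC, V=2.33V), C3(3μF, Q=12μC, V=4.00V), C4(4μF, Q=4μC, V=1.00V)
Op 1: CLOSE 4-1: Q_total=14.00, C_total=5.00, V=2.80; Q4=11.20, Q1=2.80; dissipated=32.400

Answer: 2.80 V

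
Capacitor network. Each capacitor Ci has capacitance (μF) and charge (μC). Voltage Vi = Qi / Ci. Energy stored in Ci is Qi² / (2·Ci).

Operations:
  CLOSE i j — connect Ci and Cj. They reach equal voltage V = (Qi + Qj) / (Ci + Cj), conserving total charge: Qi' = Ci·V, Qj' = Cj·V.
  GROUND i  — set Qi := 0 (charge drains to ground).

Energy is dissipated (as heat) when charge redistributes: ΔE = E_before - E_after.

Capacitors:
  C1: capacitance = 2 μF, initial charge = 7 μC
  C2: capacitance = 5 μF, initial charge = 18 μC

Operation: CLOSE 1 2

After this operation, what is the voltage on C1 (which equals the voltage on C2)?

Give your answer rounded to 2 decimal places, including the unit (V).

Answer: 3.57 V

Derivation:
Initial: C1(2μF, Q=7μC, V=3.50V), C2(5μF, Q=18μC, V=3.60V)
Op 1: CLOSE 1-2: Q_total=25.00, C_total=7.00, V=3.57; Q1=7.14, Q2=17.86; dissipated=0.007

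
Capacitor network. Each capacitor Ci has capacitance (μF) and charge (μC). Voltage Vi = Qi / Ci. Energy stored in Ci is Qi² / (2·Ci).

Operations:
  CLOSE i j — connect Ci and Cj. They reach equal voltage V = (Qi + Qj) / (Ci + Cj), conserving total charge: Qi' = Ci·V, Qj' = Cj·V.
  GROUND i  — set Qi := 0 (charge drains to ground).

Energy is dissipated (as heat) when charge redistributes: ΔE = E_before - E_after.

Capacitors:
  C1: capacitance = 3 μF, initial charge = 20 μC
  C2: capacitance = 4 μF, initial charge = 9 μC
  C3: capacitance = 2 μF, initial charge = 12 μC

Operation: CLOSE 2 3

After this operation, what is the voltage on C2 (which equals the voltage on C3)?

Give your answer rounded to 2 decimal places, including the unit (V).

Initial: C1(3μF, Q=20μC, V=6.67V), C2(4μF, Q=9μC, V=2.25V), C3(2μF, Q=12μC, V=6.00V)
Op 1: CLOSE 2-3: Q_total=21.00, C_total=6.00, V=3.50; Q2=14.00, Q3=7.00; dissipated=9.375

Answer: 3.50 V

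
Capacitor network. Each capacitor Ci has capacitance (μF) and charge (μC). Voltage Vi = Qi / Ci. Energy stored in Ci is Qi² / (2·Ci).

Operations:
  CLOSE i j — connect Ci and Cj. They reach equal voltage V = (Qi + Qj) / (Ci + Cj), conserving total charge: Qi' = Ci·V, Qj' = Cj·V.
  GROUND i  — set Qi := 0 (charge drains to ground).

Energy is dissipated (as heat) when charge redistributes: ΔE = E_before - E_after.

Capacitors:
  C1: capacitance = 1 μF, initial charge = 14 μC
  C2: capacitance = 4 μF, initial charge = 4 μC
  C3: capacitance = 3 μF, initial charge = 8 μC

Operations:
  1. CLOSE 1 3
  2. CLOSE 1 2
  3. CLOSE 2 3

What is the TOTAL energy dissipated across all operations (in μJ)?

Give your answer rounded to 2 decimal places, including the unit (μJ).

Answer: 67.38 μJ

Derivation:
Initial: C1(1μF, Q=14μC, V=14.00V), C2(4μF, Q=4μC, V=1.00V), C3(3μF, Q=8μC, V=2.67V)
Op 1: CLOSE 1-3: Q_total=22.00, C_total=4.00, V=5.50; Q1=5.50, Q3=16.50; dissipated=48.167
Op 2: CLOSE 1-2: Q_total=9.50, C_total=5.00, V=1.90; Q1=1.90, Q2=7.60; dissipated=8.100
Op 3: CLOSE 2-3: Q_total=24.10, C_total=7.00, V=3.44; Q2=13.77, Q3=10.33; dissipated=11.109
Total dissipated: 67.375 μJ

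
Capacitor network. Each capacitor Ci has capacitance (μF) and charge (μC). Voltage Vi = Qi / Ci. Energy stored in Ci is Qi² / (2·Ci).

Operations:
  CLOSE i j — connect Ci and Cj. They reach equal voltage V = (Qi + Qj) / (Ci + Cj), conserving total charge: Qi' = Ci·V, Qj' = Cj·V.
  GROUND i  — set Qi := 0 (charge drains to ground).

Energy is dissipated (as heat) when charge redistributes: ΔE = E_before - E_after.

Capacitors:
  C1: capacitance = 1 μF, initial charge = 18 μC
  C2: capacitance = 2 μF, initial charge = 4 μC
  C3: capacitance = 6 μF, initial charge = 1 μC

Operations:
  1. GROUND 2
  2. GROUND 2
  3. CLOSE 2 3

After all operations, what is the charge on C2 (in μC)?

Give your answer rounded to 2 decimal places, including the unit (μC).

Initial: C1(1μF, Q=18μC, V=18.00V), C2(2μF, Q=4μC, V=2.00V), C3(6μF, Q=1μC, V=0.17V)
Op 1: GROUND 2: Q2=0; energy lost=4.000
Op 2: GROUND 2: Q2=0; energy lost=0.000
Op 3: CLOSE 2-3: Q_total=1.00, C_total=8.00, V=0.12; Q2=0.25, Q3=0.75; dissipated=0.021
Final charges: Q1=18.00, Q2=0.25, Q3=0.75

Answer: 0.25 μC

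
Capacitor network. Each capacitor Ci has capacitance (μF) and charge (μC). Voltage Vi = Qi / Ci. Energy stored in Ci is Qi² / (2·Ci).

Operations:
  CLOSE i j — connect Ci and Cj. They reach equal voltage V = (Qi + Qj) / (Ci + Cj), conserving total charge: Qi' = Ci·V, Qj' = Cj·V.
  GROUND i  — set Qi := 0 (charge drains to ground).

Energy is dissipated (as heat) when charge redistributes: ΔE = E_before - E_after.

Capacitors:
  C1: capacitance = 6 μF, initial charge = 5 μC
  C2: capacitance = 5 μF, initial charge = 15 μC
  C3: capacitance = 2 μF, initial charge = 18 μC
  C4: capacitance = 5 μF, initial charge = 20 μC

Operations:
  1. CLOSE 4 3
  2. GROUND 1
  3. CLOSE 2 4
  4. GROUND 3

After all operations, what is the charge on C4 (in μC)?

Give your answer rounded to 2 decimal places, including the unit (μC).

Answer: 21.07 μC

Derivation:
Initial: C1(6μF, Q=5μC, V=0.83V), C2(5μF, Q=15μC, V=3.00V), C3(2μF, Q=18μC, V=9.00V), C4(5μF, Q=20μC, V=4.00V)
Op 1: CLOSE 4-3: Q_total=38.00, C_total=7.00, V=5.43; Q4=27.14, Q3=10.86; dissipated=17.857
Op 2: GROUND 1: Q1=0; energy lost=2.083
Op 3: CLOSE 2-4: Q_total=42.14, C_total=10.00, V=4.21; Q2=21.07, Q4=21.07; dissipated=7.372
Op 4: GROUND 3: Q3=0; energy lost=29.469
Final charges: Q1=0.00, Q2=21.07, Q3=0.00, Q4=21.07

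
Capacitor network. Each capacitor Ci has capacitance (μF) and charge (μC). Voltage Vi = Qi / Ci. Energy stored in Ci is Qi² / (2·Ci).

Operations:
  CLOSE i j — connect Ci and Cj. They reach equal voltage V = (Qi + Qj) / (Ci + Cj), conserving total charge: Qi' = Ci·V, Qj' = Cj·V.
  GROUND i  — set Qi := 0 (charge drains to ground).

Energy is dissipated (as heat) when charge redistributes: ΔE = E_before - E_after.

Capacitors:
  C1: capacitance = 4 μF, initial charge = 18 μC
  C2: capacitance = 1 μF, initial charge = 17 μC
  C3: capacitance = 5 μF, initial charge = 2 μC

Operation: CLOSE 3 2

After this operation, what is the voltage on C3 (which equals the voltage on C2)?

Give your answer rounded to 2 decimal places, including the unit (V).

Initial: C1(4μF, Q=18μC, V=4.50V), C2(1μF, Q=17μC, V=17.00V), C3(5μF, Q=2μC, V=0.40V)
Op 1: CLOSE 3-2: Q_total=19.00, C_total=6.00, V=3.17; Q3=15.83, Q2=3.17; dissipated=114.817

Answer: 3.17 V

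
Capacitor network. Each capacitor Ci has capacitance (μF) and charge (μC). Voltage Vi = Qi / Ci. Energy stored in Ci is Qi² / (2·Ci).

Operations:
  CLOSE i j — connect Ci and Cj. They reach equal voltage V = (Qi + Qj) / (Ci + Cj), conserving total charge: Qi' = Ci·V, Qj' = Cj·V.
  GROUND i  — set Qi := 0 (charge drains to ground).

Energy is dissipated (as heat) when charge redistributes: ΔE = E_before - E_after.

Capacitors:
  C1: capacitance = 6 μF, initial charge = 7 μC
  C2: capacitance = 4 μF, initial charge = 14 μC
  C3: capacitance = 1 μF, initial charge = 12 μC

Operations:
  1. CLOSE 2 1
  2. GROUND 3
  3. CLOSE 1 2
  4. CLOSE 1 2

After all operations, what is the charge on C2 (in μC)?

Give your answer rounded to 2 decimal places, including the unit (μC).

Initial: C1(6μF, Q=7μC, V=1.17V), C2(4μF, Q=14μC, V=3.50V), C3(1μF, Q=12μC, V=12.00V)
Op 1: CLOSE 2-1: Q_total=21.00, C_total=10.00, V=2.10; Q2=8.40, Q1=12.60; dissipated=6.533
Op 2: GROUND 3: Q3=0; energy lost=72.000
Op 3: CLOSE 1-2: Q_total=21.00, C_total=10.00, V=2.10; Q1=12.60, Q2=8.40; dissipated=0.000
Op 4: CLOSE 1-2: Q_total=21.00, C_total=10.00, V=2.10; Q1=12.60, Q2=8.40; dissipated=0.000
Final charges: Q1=12.60, Q2=8.40, Q3=0.00

Answer: 8.40 μC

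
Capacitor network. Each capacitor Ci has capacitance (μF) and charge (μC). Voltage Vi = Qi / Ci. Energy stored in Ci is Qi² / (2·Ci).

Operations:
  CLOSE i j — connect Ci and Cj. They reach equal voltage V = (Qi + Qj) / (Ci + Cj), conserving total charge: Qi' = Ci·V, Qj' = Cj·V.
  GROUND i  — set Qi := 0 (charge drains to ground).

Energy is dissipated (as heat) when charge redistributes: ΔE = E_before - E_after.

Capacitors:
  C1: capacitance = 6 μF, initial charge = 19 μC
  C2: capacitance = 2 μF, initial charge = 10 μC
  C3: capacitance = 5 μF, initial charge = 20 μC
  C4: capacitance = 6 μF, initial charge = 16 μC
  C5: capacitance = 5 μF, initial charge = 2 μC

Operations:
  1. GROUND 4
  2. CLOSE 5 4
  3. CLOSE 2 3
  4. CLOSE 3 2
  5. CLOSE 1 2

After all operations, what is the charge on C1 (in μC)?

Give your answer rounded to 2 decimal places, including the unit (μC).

Answer: 20.68 μC

Derivation:
Initial: C1(6μF, Q=19μC, V=3.17V), C2(2μF, Q=10μC, V=5.00V), C3(5μF, Q=20μC, V=4.00V), C4(6μF, Q=16μC, V=2.67V), C5(5μF, Q=2μC, V=0.40V)
Op 1: GROUND 4: Q4=0; energy lost=21.333
Op 2: CLOSE 5-4: Q_total=2.00, C_total=11.00, V=0.18; Q5=0.91, Q4=1.09; dissipated=0.218
Op 3: CLOSE 2-3: Q_total=30.00, C_total=7.00, V=4.29; Q2=8.57, Q3=21.43; dissipated=0.714
Op 4: CLOSE 3-2: Q_total=30.00, C_total=7.00, V=4.29; Q3=21.43, Q2=8.57; dissipated=0.000
Op 5: CLOSE 1-2: Q_total=27.57, C_total=8.00, V=3.45; Q1=20.68, Q2=6.89; dissipated=0.939
Final charges: Q1=20.68, Q2=6.89, Q3=21.43, Q4=1.09, Q5=0.91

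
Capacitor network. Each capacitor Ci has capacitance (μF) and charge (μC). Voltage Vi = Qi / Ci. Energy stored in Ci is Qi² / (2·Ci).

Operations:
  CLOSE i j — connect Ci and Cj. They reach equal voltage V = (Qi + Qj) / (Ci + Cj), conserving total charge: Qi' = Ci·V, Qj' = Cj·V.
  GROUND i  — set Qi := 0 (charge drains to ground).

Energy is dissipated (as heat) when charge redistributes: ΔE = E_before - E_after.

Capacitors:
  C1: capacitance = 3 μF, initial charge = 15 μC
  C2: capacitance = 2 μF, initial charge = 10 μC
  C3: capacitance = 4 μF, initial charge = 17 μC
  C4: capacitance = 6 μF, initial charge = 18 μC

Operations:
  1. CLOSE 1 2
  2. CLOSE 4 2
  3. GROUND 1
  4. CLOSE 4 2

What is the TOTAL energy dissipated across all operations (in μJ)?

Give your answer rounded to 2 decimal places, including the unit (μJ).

Answer: 40.50 μJ

Derivation:
Initial: C1(3μF, Q=15μC, V=5.00V), C2(2μF, Q=10μC, V=5.00V), C3(4μF, Q=17μC, V=4.25V), C4(6μF, Q=18μC, V=3.00V)
Op 1: CLOSE 1-2: Q_total=25.00, C_total=5.00, V=5.00; Q1=15.00, Q2=10.00; dissipated=0.000
Op 2: CLOSE 4-2: Q_total=28.00, C_total=8.00, V=3.50; Q4=21.00, Q2=7.00; dissipated=3.000
Op 3: GROUND 1: Q1=0; energy lost=37.500
Op 4: CLOSE 4-2: Q_total=28.00, C_total=8.00, V=3.50; Q4=21.00, Q2=7.00; dissipated=0.000
Total dissipated: 40.500 μJ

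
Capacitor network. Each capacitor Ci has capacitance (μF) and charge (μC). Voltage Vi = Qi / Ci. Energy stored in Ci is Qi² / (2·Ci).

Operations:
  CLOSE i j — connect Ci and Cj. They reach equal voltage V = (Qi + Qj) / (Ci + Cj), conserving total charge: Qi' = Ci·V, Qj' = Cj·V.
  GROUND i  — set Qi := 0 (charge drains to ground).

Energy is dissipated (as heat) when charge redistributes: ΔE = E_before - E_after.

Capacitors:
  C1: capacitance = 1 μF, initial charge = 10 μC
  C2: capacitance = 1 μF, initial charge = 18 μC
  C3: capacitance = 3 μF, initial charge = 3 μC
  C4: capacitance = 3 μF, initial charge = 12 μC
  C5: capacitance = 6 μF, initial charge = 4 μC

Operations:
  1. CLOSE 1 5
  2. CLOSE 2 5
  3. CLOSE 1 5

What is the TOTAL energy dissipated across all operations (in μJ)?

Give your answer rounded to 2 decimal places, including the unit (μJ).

Answer: 149.29 μJ

Derivation:
Initial: C1(1μF, Q=10μC, V=10.00V), C2(1μF, Q=18μC, V=18.00V), C3(3μF, Q=3μC, V=1.00V), C4(3μF, Q=12μC, V=4.00V), C5(6μF, Q=4μC, V=0.67V)
Op 1: CLOSE 1-5: Q_total=14.00, C_total=7.00, V=2.00; Q1=2.00, Q5=12.00; dissipated=37.333
Op 2: CLOSE 2-5: Q_total=30.00, C_total=7.00, V=4.29; Q2=4.29, Q5=25.71; dissipated=109.714
Op 3: CLOSE 1-5: Q_total=27.71, C_total=7.00, V=3.96; Q1=3.96, Q5=23.76; dissipated=2.239
Total dissipated: 149.287 μJ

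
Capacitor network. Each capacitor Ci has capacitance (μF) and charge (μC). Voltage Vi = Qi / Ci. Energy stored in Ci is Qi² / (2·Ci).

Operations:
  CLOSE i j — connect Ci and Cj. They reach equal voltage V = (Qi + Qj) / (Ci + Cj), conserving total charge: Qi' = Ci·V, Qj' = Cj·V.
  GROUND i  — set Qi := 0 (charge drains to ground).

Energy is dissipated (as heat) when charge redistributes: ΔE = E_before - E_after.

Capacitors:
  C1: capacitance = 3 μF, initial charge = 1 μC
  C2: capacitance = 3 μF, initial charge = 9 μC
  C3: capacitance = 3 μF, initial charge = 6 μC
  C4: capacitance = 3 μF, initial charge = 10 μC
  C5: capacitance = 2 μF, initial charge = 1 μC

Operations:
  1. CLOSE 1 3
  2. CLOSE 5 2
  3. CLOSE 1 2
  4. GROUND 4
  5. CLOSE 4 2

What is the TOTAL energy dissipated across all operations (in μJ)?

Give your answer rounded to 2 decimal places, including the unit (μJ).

Answer: 24.90 μJ

Derivation:
Initial: C1(3μF, Q=1μC, V=0.33V), C2(3μF, Q=9μC, V=3.00V), C3(3μF, Q=6μC, V=2.00V), C4(3μF, Q=10μC, V=3.33V), C5(2μF, Q=1μC, V=0.50V)
Op 1: CLOSE 1-3: Q_total=7.00, C_total=6.00, V=1.17; Q1=3.50, Q3=3.50; dissipated=2.083
Op 2: CLOSE 5-2: Q_total=10.00, C_total=5.00, V=2.00; Q5=4.00, Q2=6.00; dissipated=3.750
Op 3: CLOSE 1-2: Q_total=9.50, C_total=6.00, V=1.58; Q1=4.75, Q2=4.75; dissipated=0.521
Op 4: GROUND 4: Q4=0; energy lost=16.667
Op 5: CLOSE 4-2: Q_total=4.75, C_total=6.00, V=0.79; Q4=2.38, Q2=2.38; dissipated=1.880
Total dissipated: 24.901 μJ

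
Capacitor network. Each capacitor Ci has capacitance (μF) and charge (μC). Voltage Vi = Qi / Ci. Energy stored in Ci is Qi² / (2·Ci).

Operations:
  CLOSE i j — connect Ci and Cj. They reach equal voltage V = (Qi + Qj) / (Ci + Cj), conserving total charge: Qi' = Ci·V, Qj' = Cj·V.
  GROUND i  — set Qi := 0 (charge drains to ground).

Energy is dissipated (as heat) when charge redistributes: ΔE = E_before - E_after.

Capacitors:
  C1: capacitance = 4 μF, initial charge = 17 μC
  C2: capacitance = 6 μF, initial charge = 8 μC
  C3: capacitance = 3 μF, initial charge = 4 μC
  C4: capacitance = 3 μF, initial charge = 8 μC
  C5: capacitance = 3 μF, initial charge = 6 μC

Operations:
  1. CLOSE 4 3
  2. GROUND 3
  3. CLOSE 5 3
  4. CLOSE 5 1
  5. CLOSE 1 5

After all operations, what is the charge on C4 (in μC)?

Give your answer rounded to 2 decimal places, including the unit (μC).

Answer: 6.00 μC

Derivation:
Initial: C1(4μF, Q=17μC, V=4.25V), C2(6μF, Q=8μC, V=1.33V), C3(3μF, Q=4μC, V=1.33V), C4(3μF, Q=8μC, V=2.67V), C5(3μF, Q=6μC, V=2.00V)
Op 1: CLOSE 4-3: Q_total=12.00, C_total=6.00, V=2.00; Q4=6.00, Q3=6.00; dissipated=1.333
Op 2: GROUND 3: Q3=0; energy lost=6.000
Op 3: CLOSE 5-3: Q_total=6.00, C_total=6.00, V=1.00; Q5=3.00, Q3=3.00; dissipated=3.000
Op 4: CLOSE 5-1: Q_total=20.00, C_total=7.00, V=2.86; Q5=8.57, Q1=11.43; dissipated=9.054
Op 5: CLOSE 1-5: Q_total=20.00, C_total=7.00, V=2.86; Q1=11.43, Q5=8.57; dissipated=0.000
Final charges: Q1=11.43, Q2=8.00, Q3=3.00, Q4=6.00, Q5=8.57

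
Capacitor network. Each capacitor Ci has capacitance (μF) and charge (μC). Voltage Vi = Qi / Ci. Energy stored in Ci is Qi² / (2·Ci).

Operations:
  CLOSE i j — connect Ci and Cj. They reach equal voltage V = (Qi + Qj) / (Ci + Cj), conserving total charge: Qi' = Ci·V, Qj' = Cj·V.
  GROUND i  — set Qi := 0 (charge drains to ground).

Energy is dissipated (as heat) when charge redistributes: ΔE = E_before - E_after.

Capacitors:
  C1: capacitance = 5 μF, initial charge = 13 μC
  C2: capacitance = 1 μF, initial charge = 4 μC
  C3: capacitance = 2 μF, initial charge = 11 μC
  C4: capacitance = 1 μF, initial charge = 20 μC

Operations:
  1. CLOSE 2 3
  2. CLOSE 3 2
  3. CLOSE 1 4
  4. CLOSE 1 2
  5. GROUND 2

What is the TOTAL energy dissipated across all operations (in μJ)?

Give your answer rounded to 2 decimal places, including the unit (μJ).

Answer: 141.67 μJ

Derivation:
Initial: C1(5μF, Q=13μC, V=2.60V), C2(1μF, Q=4μC, V=4.00V), C3(2μF, Q=11μC, V=5.50V), C4(1μF, Q=20μC, V=20.00V)
Op 1: CLOSE 2-3: Q_total=15.00, C_total=3.00, V=5.00; Q2=5.00, Q3=10.00; dissipated=0.750
Op 2: CLOSE 3-2: Q_total=15.00, C_total=3.00, V=5.00; Q3=10.00, Q2=5.00; dissipated=0.000
Op 3: CLOSE 1-4: Q_total=33.00, C_total=6.00, V=5.50; Q1=27.50, Q4=5.50; dissipated=126.150
Op 4: CLOSE 1-2: Q_total=32.50, C_total=6.00, V=5.42; Q1=27.08, Q2=5.42; dissipated=0.104
Op 5: GROUND 2: Q2=0; energy lost=14.670
Total dissipated: 141.674 μJ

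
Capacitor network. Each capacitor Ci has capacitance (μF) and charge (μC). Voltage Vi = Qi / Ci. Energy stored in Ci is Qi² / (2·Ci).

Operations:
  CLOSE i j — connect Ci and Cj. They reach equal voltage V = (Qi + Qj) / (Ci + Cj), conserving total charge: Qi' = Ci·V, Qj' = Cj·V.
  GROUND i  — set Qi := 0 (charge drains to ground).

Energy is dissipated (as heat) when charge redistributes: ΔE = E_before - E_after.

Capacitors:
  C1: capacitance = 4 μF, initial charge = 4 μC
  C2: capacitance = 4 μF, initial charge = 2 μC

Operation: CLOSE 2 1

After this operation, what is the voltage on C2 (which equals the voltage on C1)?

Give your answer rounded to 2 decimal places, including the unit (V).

Initial: C1(4μF, Q=4μC, V=1.00V), C2(4μF, Q=2μC, V=0.50V)
Op 1: CLOSE 2-1: Q_total=6.00, C_total=8.00, V=0.75; Q2=3.00, Q1=3.00; dissipated=0.250

Answer: 0.75 V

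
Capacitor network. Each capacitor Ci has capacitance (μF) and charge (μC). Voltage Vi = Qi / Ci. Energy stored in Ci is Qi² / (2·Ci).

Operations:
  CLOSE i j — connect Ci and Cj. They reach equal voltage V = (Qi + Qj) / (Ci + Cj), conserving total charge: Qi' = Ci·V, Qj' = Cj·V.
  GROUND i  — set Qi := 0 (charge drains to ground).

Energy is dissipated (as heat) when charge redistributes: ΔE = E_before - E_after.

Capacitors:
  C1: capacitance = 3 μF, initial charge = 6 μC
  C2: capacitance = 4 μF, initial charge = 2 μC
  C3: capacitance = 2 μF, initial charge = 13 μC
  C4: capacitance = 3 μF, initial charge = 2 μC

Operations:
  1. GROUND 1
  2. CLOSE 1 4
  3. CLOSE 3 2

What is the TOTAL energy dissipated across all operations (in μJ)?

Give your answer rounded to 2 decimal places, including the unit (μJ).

Answer: 30.33 μJ

Derivation:
Initial: C1(3μF, Q=6μC, V=2.00V), C2(4μF, Q=2μC, V=0.50V), C3(2μF, Q=13μC, V=6.50V), C4(3μF, Q=2μC, V=0.67V)
Op 1: GROUND 1: Q1=0; energy lost=6.000
Op 2: CLOSE 1-4: Q_total=2.00, C_total=6.00, V=0.33; Q1=1.00, Q4=1.00; dissipated=0.333
Op 3: CLOSE 3-2: Q_total=15.00, C_total=6.00, V=2.50; Q3=5.00, Q2=10.00; dissipated=24.000
Total dissipated: 30.333 μJ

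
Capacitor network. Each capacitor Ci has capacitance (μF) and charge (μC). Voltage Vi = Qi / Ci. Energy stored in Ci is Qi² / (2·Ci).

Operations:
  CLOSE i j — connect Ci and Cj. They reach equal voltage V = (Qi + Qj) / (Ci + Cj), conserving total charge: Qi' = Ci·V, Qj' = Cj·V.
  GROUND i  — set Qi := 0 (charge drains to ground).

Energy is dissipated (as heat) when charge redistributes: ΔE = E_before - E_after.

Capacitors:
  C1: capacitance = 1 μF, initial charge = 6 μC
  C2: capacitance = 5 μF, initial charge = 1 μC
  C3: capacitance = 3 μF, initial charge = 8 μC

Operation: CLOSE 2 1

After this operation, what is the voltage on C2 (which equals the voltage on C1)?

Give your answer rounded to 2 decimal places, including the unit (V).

Initial: C1(1μF, Q=6μC, V=6.00V), C2(5μF, Q=1μC, V=0.20V), C3(3μF, Q=8μC, V=2.67V)
Op 1: CLOSE 2-1: Q_total=7.00, C_total=6.00, V=1.17; Q2=5.83, Q1=1.17; dissipated=14.017

Answer: 1.17 V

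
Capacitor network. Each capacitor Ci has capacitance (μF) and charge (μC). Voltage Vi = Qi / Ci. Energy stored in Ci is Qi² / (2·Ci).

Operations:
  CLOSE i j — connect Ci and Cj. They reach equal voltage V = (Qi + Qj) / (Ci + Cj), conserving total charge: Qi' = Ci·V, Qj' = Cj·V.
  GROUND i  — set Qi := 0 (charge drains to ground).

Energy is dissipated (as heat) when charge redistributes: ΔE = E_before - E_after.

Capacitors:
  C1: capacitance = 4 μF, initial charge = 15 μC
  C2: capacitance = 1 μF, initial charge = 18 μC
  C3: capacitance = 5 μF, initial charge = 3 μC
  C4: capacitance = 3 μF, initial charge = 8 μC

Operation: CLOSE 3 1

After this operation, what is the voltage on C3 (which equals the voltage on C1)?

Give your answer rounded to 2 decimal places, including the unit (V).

Initial: C1(4μF, Q=15μC, V=3.75V), C2(1μF, Q=18μC, V=18.00V), C3(5μF, Q=3μC, V=0.60V), C4(3μF, Q=8μC, V=2.67V)
Op 1: CLOSE 3-1: Q_total=18.00, C_total=9.00, V=2.00; Q3=10.00, Q1=8.00; dissipated=11.025

Answer: 2.00 V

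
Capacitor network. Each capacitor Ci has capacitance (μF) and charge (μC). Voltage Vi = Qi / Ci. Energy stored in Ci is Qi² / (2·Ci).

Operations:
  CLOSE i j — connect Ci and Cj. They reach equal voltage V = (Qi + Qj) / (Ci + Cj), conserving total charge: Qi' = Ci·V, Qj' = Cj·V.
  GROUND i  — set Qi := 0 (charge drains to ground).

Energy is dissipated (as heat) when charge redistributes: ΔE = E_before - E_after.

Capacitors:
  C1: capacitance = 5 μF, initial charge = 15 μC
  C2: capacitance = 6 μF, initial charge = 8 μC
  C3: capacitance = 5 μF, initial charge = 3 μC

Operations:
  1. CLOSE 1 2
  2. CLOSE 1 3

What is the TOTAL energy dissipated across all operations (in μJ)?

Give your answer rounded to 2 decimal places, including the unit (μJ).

Answer: 6.57 μJ

Derivation:
Initial: C1(5μF, Q=15μC, V=3.00V), C2(6μF, Q=8μC, V=1.33V), C3(5μF, Q=3μC, V=0.60V)
Op 1: CLOSE 1-2: Q_total=23.00, C_total=11.00, V=2.09; Q1=10.45, Q2=12.55; dissipated=3.788
Op 2: CLOSE 1-3: Q_total=13.45, C_total=10.00, V=1.35; Q1=6.73, Q3=6.73; dissipated=2.779
Total dissipated: 6.566 μJ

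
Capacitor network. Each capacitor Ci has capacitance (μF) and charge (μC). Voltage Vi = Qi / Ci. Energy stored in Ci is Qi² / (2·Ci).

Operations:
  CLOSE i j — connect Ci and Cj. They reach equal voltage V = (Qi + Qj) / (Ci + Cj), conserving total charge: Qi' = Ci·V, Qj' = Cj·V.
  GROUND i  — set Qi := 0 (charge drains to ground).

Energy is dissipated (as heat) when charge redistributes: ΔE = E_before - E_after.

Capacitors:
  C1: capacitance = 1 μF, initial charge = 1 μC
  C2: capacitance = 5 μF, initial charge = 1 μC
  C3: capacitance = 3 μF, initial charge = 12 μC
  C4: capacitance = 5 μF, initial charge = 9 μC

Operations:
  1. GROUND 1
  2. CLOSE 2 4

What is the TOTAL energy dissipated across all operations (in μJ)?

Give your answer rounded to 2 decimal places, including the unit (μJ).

Initial: C1(1μF, Q=1μC, V=1.00V), C2(5μF, Q=1μC, V=0.20V), C3(3μF, Q=12μC, V=4.00V), C4(5μF, Q=9μC, V=1.80V)
Op 1: GROUND 1: Q1=0; energy lost=0.500
Op 2: CLOSE 2-4: Q_total=10.00, C_total=10.00, V=1.00; Q2=5.00, Q4=5.00; dissipated=3.200
Total dissipated: 3.700 μJ

Answer: 3.70 μJ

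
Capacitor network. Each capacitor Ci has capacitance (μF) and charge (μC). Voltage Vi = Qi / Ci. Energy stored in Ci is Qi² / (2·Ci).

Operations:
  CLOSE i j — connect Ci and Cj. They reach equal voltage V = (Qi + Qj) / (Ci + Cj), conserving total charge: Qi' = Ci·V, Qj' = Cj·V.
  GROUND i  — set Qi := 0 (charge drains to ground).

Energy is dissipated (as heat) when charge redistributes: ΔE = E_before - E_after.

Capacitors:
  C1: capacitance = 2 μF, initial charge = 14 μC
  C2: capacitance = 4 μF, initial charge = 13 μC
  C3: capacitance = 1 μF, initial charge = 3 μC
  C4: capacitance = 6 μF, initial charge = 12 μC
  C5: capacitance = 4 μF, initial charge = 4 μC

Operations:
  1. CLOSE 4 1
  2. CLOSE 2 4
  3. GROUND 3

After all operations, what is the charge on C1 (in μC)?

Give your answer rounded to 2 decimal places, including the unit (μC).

Answer: 6.50 μC

Derivation:
Initial: C1(2μF, Q=14μC, V=7.00V), C2(4μF, Q=13μC, V=3.25V), C3(1μF, Q=3μC, V=3.00V), C4(6μF, Q=12μC, V=2.00V), C5(4μF, Q=4μC, V=1.00V)
Op 1: CLOSE 4-1: Q_total=26.00, C_total=8.00, V=3.25; Q4=19.50, Q1=6.50; dissipated=18.750
Op 2: CLOSE 2-4: Q_total=32.50, C_total=10.00, V=3.25; Q2=13.00, Q4=19.50; dissipated=0.000
Op 3: GROUND 3: Q3=0; energy lost=4.500
Final charges: Q1=6.50, Q2=13.00, Q3=0.00, Q4=19.50, Q5=4.00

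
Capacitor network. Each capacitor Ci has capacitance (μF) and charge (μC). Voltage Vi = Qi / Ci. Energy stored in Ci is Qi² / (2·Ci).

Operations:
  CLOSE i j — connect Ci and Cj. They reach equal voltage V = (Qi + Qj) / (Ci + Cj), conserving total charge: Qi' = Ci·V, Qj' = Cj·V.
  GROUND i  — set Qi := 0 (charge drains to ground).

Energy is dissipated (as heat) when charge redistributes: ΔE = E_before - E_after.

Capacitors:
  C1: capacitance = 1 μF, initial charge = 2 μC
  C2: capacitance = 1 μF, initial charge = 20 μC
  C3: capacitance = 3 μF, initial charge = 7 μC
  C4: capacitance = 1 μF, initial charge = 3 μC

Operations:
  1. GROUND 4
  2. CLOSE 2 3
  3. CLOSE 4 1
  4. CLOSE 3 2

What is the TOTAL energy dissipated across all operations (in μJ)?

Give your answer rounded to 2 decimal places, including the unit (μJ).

Initial: C1(1μF, Q=2μC, V=2.00V), C2(1μF, Q=20μC, V=20.00V), C3(3μF, Q=7μC, V=2.33V), C4(1μF, Q=3μC, V=3.00V)
Op 1: GROUND 4: Q4=0; energy lost=4.500
Op 2: CLOSE 2-3: Q_total=27.00, C_total=4.00, V=6.75; Q2=6.75, Q3=20.25; dissipated=117.042
Op 3: CLOSE 4-1: Q_total=2.00, C_total=2.00, V=1.00; Q4=1.00, Q1=1.00; dissipated=1.000
Op 4: CLOSE 3-2: Q_total=27.00, C_total=4.00, V=6.75; Q3=20.25, Q2=6.75; dissipated=0.000
Total dissipated: 122.542 μJ

Answer: 122.54 μJ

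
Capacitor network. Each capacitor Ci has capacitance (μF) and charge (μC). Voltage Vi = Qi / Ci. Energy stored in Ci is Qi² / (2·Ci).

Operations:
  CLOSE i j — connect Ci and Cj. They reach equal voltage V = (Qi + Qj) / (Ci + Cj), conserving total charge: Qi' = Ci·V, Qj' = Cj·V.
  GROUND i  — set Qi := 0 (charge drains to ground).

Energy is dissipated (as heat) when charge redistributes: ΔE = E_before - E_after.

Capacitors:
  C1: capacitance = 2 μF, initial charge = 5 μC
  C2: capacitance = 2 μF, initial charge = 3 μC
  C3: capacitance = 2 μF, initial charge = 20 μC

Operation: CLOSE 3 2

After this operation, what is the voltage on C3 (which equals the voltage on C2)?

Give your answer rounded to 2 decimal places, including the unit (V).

Initial: C1(2μF, Q=5μC, V=2.50V), C2(2μF, Q=3μC, V=1.50V), C3(2μF, Q=20μC, V=10.00V)
Op 1: CLOSE 3-2: Q_total=23.00, C_total=4.00, V=5.75; Q3=11.50, Q2=11.50; dissipated=36.125

Answer: 5.75 V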